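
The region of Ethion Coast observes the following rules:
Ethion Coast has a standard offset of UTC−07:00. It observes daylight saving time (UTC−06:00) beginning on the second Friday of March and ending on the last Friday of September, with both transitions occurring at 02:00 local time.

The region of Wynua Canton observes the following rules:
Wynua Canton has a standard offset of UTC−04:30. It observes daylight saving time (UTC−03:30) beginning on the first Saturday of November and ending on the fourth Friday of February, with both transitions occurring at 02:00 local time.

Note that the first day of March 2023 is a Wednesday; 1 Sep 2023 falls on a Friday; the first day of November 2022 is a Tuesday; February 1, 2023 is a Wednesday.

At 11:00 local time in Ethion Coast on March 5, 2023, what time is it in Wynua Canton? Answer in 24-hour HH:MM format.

1 March 2023 is a Wednesday, so the first Friday is March 3 and the second is March 10.
1 September 2023 is a Friday, so Fridays fall on 1, 8, 15, 22, 29; the last is September 29.
Daylight saving runs 10 March – 29 September; March 5, 2023 is outside that window, so Ethion Coast is on standard time at UTC−07:00.
11:00 Ethion Coast + 7h = 18:00 UTC.
1 November 2022 is a Tuesday, so the first Saturday is November 5.
1 February 2023 is a Wednesday, so the first Friday is February 3 and the fourth is February 24.
At the standard offset (UTC−04:30), 18:00 UTC − 4h30m = 13:30 Wynua Canton standard time.
The standard-time date in Wynua Canton, March 5, 2023, is outside the daylight-saving period (5 November 2022 – 24 February 2023), so Wynua Canton is on standard time, UTC−04:30.
18:00 UTC − 4h30m = 13:30 Wynua Canton.

13:30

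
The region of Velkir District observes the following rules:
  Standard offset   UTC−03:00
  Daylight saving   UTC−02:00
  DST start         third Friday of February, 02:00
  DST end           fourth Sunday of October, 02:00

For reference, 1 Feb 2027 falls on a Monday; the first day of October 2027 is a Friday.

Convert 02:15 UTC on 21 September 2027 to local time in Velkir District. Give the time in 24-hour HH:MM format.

00:15

1 February 2027 is a Monday, so the first Friday is February 5 and the third is February 19.
1 October 2027 is a Friday, so the first Sunday is October 3 and the fourth is October 24.
At the standard offset (UTC−03:00), 02:15 UTC − 3h = 23:15 Velkir District standard time (rolling into the previous day, 20 September 2027).
The standard-time date in Velkir District, 20 September 2027, lies within the daylight-saving period (19 February – 24 October), so Velkir District is on daylight time, UTC−02:00.
02:15 UTC − 2h = 00:15 local.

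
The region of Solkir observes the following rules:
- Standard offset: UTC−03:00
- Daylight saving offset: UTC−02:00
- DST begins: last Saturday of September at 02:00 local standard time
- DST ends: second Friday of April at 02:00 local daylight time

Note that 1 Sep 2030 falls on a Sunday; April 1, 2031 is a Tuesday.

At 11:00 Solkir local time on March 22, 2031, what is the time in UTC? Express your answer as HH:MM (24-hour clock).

13:00

1 September 2030 is a Sunday, so Saturdays fall on 7, 14, 21, 28; the last is September 28.
1 April 2031 is a Tuesday, so the first Friday is April 4 and the second is April 11.
March 22, 2031 falls between 28 September 2030 and 11 April 2031, so daylight saving is in effect and Solkir is at UTC−02:00.
11:00 local + 2h = 13:00 UTC.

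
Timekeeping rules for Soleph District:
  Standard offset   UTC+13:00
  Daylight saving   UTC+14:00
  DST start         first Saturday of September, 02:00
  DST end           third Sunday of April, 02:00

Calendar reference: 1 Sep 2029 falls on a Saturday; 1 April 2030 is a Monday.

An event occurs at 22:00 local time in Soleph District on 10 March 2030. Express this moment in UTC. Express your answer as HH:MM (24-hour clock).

1 September 2029 is a Saturday, so the first Saturday is September 1.
1 April 2030 is a Monday, so the first Sunday is April 7 and the third is April 21.
10 March 2030 falls between 1 September 2029 and 21 April 2030, so daylight saving is in effect and Soleph District is at UTC+14:00.
22:00 local − 14h = 08:00 UTC.

08:00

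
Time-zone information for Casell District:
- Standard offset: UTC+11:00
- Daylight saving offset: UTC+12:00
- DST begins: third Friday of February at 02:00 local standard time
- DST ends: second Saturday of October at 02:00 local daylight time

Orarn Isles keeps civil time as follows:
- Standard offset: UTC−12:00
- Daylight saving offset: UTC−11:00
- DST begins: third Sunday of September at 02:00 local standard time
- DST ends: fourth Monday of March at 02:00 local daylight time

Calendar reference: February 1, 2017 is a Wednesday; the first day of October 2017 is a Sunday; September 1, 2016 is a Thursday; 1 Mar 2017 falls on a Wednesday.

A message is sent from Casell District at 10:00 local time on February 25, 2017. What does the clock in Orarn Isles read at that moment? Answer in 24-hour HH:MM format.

1 February 2017 is a Wednesday, so the first Friday is February 3 and the third is February 17.
1 October 2017 is a Sunday, so the first Saturday is October 7 and the second is October 14.
Daylight saving runs 17 February – 14 October; February 25, 2017 is inside that window, so Casell District is at UTC+12:00.
10:00 Casell District − 12h = 22:00 UTC (rolling into the previous day, 24 February 2017).
1 September 2016 is a Thursday, so the first Sunday is September 4 and the third is September 18.
1 March 2017 is a Wednesday, so the first Monday is March 6 and the fourth is March 27.
At the standard offset (UTC−12:00), 22:00 UTC − 12h = 10:00 Orarn Isles standard time.
The standard-time date in Orarn Isles, February 24, 2017, falls between 18 September 2016 and 27 March 2017, so daylight saving is in effect and Orarn Isles is at UTC−11:00.
22:00 UTC − 11h = 11:00 Orarn Isles.

11:00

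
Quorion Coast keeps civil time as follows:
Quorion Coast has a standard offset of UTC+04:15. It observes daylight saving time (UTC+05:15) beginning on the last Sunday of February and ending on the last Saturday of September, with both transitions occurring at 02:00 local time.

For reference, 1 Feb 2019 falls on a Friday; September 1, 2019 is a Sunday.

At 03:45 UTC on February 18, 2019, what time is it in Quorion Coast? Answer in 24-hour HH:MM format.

08:00

1 February 2019 is a Friday, so Sundays fall on 3, 10, 17, 24; the last is February 24.
1 September 2019 is a Sunday, so Saturdays fall on 7, 14, 21, 28; the last is September 28.
At the standard offset (UTC+04:15), 03:45 UTC + 4h15m = 08:00 Quorion Coast standard time.
The standard-time date in Quorion Coast, February 18, 2019, does not fall between 24 February and 28 September, so daylight saving is not in effect and Quorion Coast is at UTC+04:15.
03:45 UTC + 4h15m = 08:00 local.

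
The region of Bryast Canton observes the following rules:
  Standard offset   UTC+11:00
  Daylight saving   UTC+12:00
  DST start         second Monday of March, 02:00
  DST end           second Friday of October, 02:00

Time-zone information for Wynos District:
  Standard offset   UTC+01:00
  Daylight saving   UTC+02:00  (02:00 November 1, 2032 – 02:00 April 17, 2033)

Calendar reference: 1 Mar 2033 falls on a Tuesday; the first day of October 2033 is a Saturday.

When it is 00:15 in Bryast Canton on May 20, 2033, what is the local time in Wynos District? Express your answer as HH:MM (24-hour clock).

1 March 2033 is a Tuesday, so the first Monday is March 7 and the second is March 14.
1 October 2033 is a Saturday, so the first Friday is October 7 and the second is October 14.
Daylight saving runs 14 March – 14 October; May 20, 2033 is inside that window, so Bryast Canton is at UTC+12:00.
00:15 Bryast Canton − 12h = 12:15 UTC (rolling into the previous day, 19 May 2033).
At the standard offset (UTC+01:00), 12:15 UTC + 1h = 13:15 Wynos District standard time.
Daylight saving runs 1 November 2032 – 17 April 2033; the standard-time date in Wynos District, May 19, 2033, is outside that window, so Wynos District is on standard time at UTC+01:00.
12:15 UTC + 1h = 13:15 Wynos District.

13:15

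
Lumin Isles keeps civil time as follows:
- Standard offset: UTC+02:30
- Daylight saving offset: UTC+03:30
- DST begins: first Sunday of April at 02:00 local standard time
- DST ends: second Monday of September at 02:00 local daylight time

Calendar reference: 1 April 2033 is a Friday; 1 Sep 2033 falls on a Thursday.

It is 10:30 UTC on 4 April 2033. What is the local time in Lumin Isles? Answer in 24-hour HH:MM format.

1 April 2033 is a Friday, so the first Sunday is April 3.
1 September 2033 is a Thursday, so the first Monday is September 5 and the second is September 12.
At the standard offset (UTC+02:30), 10:30 UTC + 2h30m = 13:00 Lumin Isles standard time.
Daylight saving runs 3 April – 12 September; the standard-time date in Lumin Isles, 4 April 2033, is inside that window, so Lumin Isles is at UTC+03:30.
10:30 UTC + 3h30m = 14:00 local.

14:00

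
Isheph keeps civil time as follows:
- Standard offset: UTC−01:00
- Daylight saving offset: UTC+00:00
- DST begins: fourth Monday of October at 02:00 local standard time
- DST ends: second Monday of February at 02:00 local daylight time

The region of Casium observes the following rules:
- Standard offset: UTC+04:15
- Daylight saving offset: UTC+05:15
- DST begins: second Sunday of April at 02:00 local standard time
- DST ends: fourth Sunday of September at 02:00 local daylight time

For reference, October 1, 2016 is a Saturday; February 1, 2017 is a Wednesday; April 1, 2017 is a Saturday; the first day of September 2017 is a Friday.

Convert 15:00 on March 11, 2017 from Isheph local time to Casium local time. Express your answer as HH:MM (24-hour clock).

20:15

1 October 2016 is a Saturday, so the first Monday is October 3 and the fourth is October 24.
1 February 2017 is a Wednesday, so the first Monday is February 6 and the second is February 13.
March 11, 2017 does not fall between 24 October 2016 and 13 February 2017, so daylight saving is not in effect and Isheph is at UTC−01:00.
15:00 Isheph + 1h = 16:00 UTC.
1 April 2017 is a Saturday, so the first Sunday is April 2 and the second is April 9.
1 September 2017 is a Friday, so the first Sunday is September 3 and the fourth is September 24.
At the standard offset (UTC+04:15), 16:00 UTC + 4h15m = 20:15 Casium standard time.
The standard-time date in Casium, March 11, 2017, does not fall between 9 April and 24 September, so daylight saving is not in effect and Casium is at UTC+04:15.
16:00 UTC + 4h15m = 20:15 Casium.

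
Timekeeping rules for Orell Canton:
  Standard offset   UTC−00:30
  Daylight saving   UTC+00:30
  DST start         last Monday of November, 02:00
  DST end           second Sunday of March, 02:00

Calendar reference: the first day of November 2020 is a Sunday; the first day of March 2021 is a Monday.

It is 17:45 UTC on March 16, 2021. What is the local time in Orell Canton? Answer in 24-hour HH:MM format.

17:15

1 November 2020 is a Sunday, so Mondays fall on 2, 9, 16, 23, 30; the last is November 30.
1 March 2021 is a Monday, so the first Sunday is March 7 and the second is March 14.
At the standard offset (UTC−00:30), 17:45 UTC − 0h30m = 17:15 Orell Canton standard time.
Daylight saving runs 30 November 2020 – 14 March 2021; the standard-time date in Orell Canton, March 16, 2021, is outside that window, so Orell Canton is on standard time at UTC−00:30.
17:45 UTC − 0h30m = 17:15 local.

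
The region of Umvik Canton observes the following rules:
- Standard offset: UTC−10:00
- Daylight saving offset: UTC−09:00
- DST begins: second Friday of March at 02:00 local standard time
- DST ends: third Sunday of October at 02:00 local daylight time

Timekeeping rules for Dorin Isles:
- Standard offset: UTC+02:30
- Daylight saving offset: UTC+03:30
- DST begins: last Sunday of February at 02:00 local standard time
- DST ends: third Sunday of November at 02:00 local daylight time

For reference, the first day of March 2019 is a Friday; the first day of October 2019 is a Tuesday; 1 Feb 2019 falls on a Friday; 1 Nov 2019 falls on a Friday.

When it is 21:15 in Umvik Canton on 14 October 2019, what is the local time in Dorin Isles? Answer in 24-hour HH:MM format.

09:45

1 March 2019 is a Friday, so the first Friday is March 1 and the second is March 8.
1 October 2019 is a Tuesday, so the first Sunday is October 6 and the third is October 20.
Daylight saving runs 8 March – 20 October; 14 October 2019 is inside that window, so Umvik Canton is at UTC−09:00.
21:15 Umvik Canton + 9h = 06:15 UTC (rolling into the next day, 15 October 2019).
1 February 2019 is a Friday, so Sundays fall on 3, 10, 17, 24; the last is February 24.
1 November 2019 is a Friday, so the first Sunday is November 3 and the third is November 17.
At the standard offset (UTC+02:30), 06:15 UTC + 2h30m = 08:45 Dorin Isles standard time.
The standard-time date in Dorin Isles, 15 October 2019, lies within the daylight-saving period (24 February – 17 November), so Dorin Isles is on daylight time, UTC+03:30.
06:15 UTC + 3h30m = 09:45 Dorin Isles.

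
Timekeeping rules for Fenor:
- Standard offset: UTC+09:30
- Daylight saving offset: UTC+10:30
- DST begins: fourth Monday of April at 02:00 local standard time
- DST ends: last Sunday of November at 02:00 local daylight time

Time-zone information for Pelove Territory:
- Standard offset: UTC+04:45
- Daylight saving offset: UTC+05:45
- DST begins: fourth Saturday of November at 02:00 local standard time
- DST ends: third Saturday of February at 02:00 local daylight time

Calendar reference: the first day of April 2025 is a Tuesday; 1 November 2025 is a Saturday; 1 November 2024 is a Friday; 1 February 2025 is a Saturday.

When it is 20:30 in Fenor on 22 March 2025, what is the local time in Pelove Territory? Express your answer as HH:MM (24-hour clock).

1 April 2025 is a Tuesday, so the first Monday is April 7 and the fourth is April 28.
1 November 2025 is a Saturday, so Sundays fall on 2, 9, 16, 23, 30; the last is November 30.
22 March 2025 does not fall between 28 April and 30 November, so daylight saving is not in effect and Fenor is at UTC+09:30.
20:30 Fenor − 9h30m = 11:00 UTC.
1 November 2024 is a Friday, so the first Saturday is November 2 and the fourth is November 23.
1 February 2025 is a Saturday, so the first Saturday is February 1 and the third is February 15.
At the standard offset (UTC+04:45), 11:00 UTC + 4h45m = 15:45 Pelove Territory standard time.
The standard-time date in Pelove Territory, 22 March 2025, does not fall between 23 November 2024 and 15 February 2025, so daylight saving is not in effect and Pelove Territory is at UTC+04:45.
11:00 UTC + 4h45m = 15:45 Pelove Territory.

15:45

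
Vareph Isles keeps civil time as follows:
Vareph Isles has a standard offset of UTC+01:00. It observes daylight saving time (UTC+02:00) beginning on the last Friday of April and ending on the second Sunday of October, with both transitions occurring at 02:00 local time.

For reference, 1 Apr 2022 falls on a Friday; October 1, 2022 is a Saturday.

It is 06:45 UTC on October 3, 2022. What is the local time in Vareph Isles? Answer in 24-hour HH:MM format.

08:45

1 April 2022 is a Friday, so Fridays fall on 1, 8, 15, 22, 29; the last is April 29.
1 October 2022 is a Saturday, so the first Sunday is October 2 and the second is October 9.
At the standard offset (UTC+01:00), 06:45 UTC + 1h = 07:45 Vareph Isles standard time.
The standard-time date in Vareph Isles, October 3, 2022, lies within the daylight-saving period (29 April – 9 October), so Vareph Isles is on daylight time, UTC+02:00.
06:45 UTC + 2h = 08:45 local.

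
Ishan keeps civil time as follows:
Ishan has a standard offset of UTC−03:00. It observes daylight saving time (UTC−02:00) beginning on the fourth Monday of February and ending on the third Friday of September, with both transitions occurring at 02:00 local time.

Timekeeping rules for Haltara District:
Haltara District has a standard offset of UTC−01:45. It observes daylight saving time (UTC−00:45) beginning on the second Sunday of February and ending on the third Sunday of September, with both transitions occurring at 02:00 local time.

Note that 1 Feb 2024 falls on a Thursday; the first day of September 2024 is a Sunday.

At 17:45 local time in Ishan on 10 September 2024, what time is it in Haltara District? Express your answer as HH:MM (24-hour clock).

1 February 2024 is a Thursday, so the first Monday is February 5 and the fourth is February 26.
1 September 2024 is a Sunday, so the first Friday is September 6 and the third is September 20.
Daylight saving runs 26 February – 20 September; 10 September 2024 is inside that window, so Ishan is at UTC−02:00.
17:45 Ishan + 2h = 19:45 UTC.
1 February 2024 is a Thursday, so the first Sunday is February 4 and the second is February 11.
1 September 2024 is a Sunday, so the first Sunday is September 1 and the third is September 15.
At the standard offset (UTC−01:45), 19:45 UTC − 1h45m = 18:00 Haltara District standard time.
The standard-time date in Haltara District, 10 September 2024, falls between 11 February and 15 September, so daylight saving is in effect and Haltara District is at UTC−00:45.
19:45 UTC − 0h45m = 19:00 Haltara District.

19:00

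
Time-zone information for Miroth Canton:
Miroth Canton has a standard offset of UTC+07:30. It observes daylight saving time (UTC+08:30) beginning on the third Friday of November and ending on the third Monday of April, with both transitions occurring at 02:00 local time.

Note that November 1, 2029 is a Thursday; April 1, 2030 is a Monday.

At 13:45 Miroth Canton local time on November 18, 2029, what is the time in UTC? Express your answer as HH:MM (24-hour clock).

05:15

1 November 2029 is a Thursday, so the first Friday is November 2 and the third is November 16.
1 April 2030 is a Monday, so the first Monday is April 1 and the third is April 15.
Daylight saving runs 16 November 2029 – 15 April 2030; November 18, 2029 is inside that window, so Miroth Canton is at UTC+08:30.
13:45 local − 8h30m = 05:15 UTC.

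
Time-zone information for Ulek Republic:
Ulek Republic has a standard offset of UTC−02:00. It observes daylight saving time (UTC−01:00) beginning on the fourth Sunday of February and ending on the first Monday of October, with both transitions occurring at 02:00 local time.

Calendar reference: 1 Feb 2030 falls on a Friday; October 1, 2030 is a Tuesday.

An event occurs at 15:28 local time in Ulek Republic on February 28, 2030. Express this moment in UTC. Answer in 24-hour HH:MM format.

16:28

1 February 2030 is a Friday, so the first Sunday is February 3 and the fourth is February 24.
1 October 2030 is a Tuesday, so the first Monday is October 7.
Daylight saving runs 24 February – 7 October; February 28, 2030 is inside that window, so Ulek Republic is at UTC−01:00.
15:28 local + 1h = 16:28 UTC.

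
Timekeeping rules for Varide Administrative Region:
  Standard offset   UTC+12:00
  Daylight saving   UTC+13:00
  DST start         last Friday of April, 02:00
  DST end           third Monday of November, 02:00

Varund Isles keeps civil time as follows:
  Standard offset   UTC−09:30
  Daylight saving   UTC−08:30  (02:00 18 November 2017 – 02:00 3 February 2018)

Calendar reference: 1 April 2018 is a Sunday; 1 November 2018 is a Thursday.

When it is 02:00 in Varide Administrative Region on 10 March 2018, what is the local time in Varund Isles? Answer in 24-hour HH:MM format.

04:30

1 April 2018 is a Sunday, so Fridays fall on 6, 13, 20, 27; the last is April 27.
1 November 2018 is a Thursday, so the first Monday is November 5 and the third is November 19.
10 March 2018 does not fall between 27 April and 19 November, so daylight saving is not in effect and Varide Administrative Region is at UTC+12:00.
02:00 Varide Administrative Region − 12h = 14:00 UTC (rolling into the previous day, 9 March 2018).
At the standard offset (UTC−09:30), 14:00 UTC − 9h30m = 04:30 Varund Isles standard time.
The standard-time date in Varund Isles, 9 March 2018, is outside the daylight-saving period (18 November 2017 – 3 February 2018), so Varund Isles is on standard time, UTC−09:30.
14:00 UTC − 9h30m = 04:30 Varund Isles.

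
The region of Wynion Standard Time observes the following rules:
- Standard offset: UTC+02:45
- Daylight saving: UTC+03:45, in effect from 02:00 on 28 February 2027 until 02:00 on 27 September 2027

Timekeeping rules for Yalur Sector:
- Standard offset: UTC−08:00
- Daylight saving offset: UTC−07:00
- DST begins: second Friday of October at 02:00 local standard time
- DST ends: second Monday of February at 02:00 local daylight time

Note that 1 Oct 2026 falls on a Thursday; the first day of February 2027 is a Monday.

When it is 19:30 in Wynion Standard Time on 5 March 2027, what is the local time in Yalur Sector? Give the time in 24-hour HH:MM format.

07:45

5 March 2027 lies within the daylight-saving period (28 February – 27 September), so Wynion Standard Time is on daylight time, UTC+03:45.
19:30 Wynion Standard Time − 3h45m = 15:45 UTC.
1 October 2026 is a Thursday, so the first Friday is October 2 and the second is October 9.
1 February 2027 is a Monday, so the first Monday is February 1 and the second is February 8.
At the standard offset (UTC−08:00), 15:45 UTC − 8h = 07:45 Yalur Sector standard time.
The standard-time date in Yalur Sector, 5 March 2027, is outside the daylight-saving period (9 October 2026 – 8 February 2027), so Yalur Sector is on standard time, UTC−08:00.
15:45 UTC − 8h = 07:45 Yalur Sector.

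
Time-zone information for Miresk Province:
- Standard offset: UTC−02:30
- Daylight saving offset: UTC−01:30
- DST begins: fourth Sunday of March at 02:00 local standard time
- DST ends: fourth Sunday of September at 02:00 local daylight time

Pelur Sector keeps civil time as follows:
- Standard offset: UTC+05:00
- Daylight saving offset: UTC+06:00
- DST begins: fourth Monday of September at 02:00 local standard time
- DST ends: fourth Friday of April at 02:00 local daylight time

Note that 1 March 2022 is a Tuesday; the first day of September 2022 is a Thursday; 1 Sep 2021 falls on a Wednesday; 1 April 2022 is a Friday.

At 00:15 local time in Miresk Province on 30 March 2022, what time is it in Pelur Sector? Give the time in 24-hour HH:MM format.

07:45

1 March 2022 is a Tuesday, so the first Sunday is March 6 and the fourth is March 27.
1 September 2022 is a Thursday, so the first Sunday is September 4 and the fourth is September 25.
30 March 2022 lies within the daylight-saving period (27 March – 25 September), so Miresk Province is on daylight time, UTC−01:30.
00:15 Miresk Province + 1h30m = 01:45 UTC.
1 September 2021 is a Wednesday, so the first Monday is September 6 and the fourth is September 27.
1 April 2022 is a Friday, so the first Friday is April 1 and the fourth is April 22.
At the standard offset (UTC+05:00), 01:45 UTC + 5h = 06:45 Pelur Sector standard time.
The standard-time date in Pelur Sector, 30 March 2022, falls between 27 September 2021 and 22 April 2022, so daylight saving is in effect and Pelur Sector is at UTC+06:00.
01:45 UTC + 6h = 07:45 Pelur Sector.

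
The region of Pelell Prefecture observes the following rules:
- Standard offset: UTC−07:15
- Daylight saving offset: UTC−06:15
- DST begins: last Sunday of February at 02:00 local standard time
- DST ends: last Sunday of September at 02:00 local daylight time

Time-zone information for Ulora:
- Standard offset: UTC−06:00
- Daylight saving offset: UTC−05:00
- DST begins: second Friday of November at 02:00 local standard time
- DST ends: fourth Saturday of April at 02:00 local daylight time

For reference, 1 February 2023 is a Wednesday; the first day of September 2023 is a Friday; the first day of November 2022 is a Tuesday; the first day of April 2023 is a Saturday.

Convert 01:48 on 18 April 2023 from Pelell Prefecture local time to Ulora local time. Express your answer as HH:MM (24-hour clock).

03:03

1 February 2023 is a Wednesday, so Sundays fall on 5, 12, 19, 26; the last is February 26.
1 September 2023 is a Friday, so Sundays fall on 3, 10, 17, 24; the last is September 24.
18 April 2023 lies within the daylight-saving period (26 February – 24 September), so Pelell Prefecture is on daylight time, UTC−06:15.
01:48 Pelell Prefecture + 6h15m = 08:03 UTC.
1 November 2022 is a Tuesday, so the first Friday is November 4 and the second is November 11.
1 April 2023 is a Saturday, so the first Saturday is April 1 and the fourth is April 22.
At the standard offset (UTC−06:00), 08:03 UTC − 6h = 02:03 Ulora standard time.
The standard-time date in Ulora, 18 April 2023, lies within the daylight-saving period (11 November 2022 – 22 April 2023), so Ulora is on daylight time, UTC−05:00.
08:03 UTC − 5h = 03:03 Ulora.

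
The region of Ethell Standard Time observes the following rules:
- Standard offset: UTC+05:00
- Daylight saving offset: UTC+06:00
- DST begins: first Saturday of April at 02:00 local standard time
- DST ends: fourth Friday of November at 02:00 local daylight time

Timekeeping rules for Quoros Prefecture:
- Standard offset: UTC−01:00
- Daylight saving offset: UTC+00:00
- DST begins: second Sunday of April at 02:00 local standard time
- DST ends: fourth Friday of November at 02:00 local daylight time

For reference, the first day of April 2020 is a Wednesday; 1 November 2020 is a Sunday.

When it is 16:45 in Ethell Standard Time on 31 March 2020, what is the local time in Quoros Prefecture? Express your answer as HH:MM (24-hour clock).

10:45

1 April 2020 is a Wednesday, so the first Saturday is April 4.
1 November 2020 is a Sunday, so the first Friday is November 6 and the fourth is November 27.
Daylight saving runs 4 April – 27 November; 31 March 2020 is outside that window, so Ethell Standard Time is on standard time at UTC+05:00.
16:45 Ethell Standard Time − 5h = 11:45 UTC.
1 April 2020 is a Wednesday, so the first Sunday is April 5 and the second is April 12.
1 November 2020 is a Sunday, so the first Friday is November 6 and the fourth is November 27.
At the standard offset (UTC−01:00), 11:45 UTC − 1h = 10:45 Quoros Prefecture standard time.
The standard-time date in Quoros Prefecture, 31 March 2020, is outside the daylight-saving period (12 April – 27 November), so Quoros Prefecture is on standard time, UTC−01:00.
11:45 UTC − 1h = 10:45 Quoros Prefecture.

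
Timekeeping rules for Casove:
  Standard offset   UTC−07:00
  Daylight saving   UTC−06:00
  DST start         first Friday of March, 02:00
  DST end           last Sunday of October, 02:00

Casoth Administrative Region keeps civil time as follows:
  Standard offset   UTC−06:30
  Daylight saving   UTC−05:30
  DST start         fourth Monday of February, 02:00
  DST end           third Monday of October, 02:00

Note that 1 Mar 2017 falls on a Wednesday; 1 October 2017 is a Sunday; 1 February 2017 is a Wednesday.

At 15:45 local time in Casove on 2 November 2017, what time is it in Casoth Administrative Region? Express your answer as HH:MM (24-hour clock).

1 March 2017 is a Wednesday, so the first Friday is March 3.
1 October 2017 is a Sunday, so Sundays fall on 1, 8, 15, 22, 29; the last is October 29.
2 November 2017 does not fall between 3 March and 29 October, so daylight saving is not in effect and Casove is at UTC−07:00.
15:45 Casove + 7h = 22:45 UTC.
1 February 2017 is a Wednesday, so the first Monday is February 6 and the fourth is February 27.
1 October 2017 is a Sunday, so the first Monday is October 2 and the third is October 16.
At the standard offset (UTC−06:30), 22:45 UTC − 6h30m = 16:15 Casoth Administrative Region standard time.
Daylight saving runs 27 February – 16 October; the standard-time date in Casoth Administrative Region, 2 November 2017, is outside that window, so Casoth Administrative Region is on standard time at UTC−06:30.
22:45 UTC − 6h30m = 16:15 Casoth Administrative Region.

16:15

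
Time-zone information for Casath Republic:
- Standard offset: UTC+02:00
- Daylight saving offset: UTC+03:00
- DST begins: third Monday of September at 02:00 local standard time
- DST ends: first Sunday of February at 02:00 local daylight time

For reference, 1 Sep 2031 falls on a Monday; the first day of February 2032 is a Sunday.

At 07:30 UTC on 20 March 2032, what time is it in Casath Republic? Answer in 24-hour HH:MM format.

09:30

1 September 2031 is a Monday, so the first Monday is September 1 and the third is September 15.
1 February 2032 is a Sunday, so the first Sunday is February 1.
At the standard offset (UTC+02:00), 07:30 UTC + 2h = 09:30 Casath Republic standard time.
The standard-time date in Casath Republic, 20 March 2032, does not fall between 15 September 2031 and 1 February 2032, so daylight saving is not in effect and Casath Republic is at UTC+02:00.
07:30 UTC + 2h = 09:30 local.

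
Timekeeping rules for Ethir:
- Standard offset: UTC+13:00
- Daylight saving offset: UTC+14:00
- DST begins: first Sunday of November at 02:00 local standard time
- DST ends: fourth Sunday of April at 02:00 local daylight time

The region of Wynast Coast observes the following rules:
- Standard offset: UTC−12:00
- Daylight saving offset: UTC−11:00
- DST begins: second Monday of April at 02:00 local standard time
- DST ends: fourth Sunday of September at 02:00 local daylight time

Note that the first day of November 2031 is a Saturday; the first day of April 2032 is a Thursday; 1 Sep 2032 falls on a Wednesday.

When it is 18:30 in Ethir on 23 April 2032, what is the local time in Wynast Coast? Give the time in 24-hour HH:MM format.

17:30

1 November 2031 is a Saturday, so the first Sunday is November 2.
1 April 2032 is a Thursday, so the first Sunday is April 4 and the fourth is April 25.
Daylight saving runs 2 November 2031 – 25 April 2032; 23 April 2032 is inside that window, so Ethir is at UTC+14:00.
18:30 Ethir − 14h = 04:30 UTC.
1 April 2032 is a Thursday, so the first Monday is April 5 and the second is April 12.
1 September 2032 is a Wednesday, so the first Sunday is September 5 and the fourth is September 26.
At the standard offset (UTC−12:00), 04:30 UTC − 12h = 16:30 Wynast Coast standard time (rolling into the previous day, 22 April 2032).
The standard-time date in Wynast Coast, 22 April 2032, lies within the daylight-saving period (12 April – 26 September), so Wynast Coast is on daylight time, UTC−11:00.
04:30 UTC − 11h = 17:30 Wynast Coast (rolling into the previous day, 22 April 2032).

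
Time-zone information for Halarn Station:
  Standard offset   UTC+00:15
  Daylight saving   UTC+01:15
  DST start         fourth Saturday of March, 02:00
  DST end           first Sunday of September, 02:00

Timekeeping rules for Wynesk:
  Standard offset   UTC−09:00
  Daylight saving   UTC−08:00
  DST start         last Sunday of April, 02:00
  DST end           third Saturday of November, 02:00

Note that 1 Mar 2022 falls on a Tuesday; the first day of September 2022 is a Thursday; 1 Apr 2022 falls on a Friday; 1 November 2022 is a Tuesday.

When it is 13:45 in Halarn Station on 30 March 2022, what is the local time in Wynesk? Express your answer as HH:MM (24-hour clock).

1 March 2022 is a Tuesday, so the first Saturday is March 5 and the fourth is March 26.
1 September 2022 is a Thursday, so the first Sunday is September 4.
Daylight saving runs 26 March – 4 September; 30 March 2022 is inside that window, so Halarn Station is at UTC+01:15.
13:45 Halarn Station − 1h15m = 12:30 UTC.
1 April 2022 is a Friday, so Sundays fall on 3, 10, 17, 24; the last is April 24.
1 November 2022 is a Tuesday, so the first Saturday is November 5 and the third is November 19.
At the standard offset (UTC−09:00), 12:30 UTC − 9h = 03:30 Wynesk standard time.
The standard-time date in Wynesk, 30 March 2022, does not fall between 24 April and 19 November, so daylight saving is not in effect and Wynesk is at UTC−09:00.
12:30 UTC − 9h = 03:30 Wynesk.

03:30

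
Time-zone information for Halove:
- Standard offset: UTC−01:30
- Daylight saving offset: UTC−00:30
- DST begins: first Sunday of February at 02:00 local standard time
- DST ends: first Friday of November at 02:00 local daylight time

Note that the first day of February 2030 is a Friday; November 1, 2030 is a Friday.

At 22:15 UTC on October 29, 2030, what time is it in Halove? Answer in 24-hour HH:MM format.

1 February 2030 is a Friday, so the first Sunday is February 3.
1 November 2030 is a Friday, so the first Friday is November 1.
At the standard offset (UTC−01:30), 22:15 UTC − 1h30m = 20:45 Halove standard time.
The standard-time date in Halove, October 29, 2030, lies within the daylight-saving period (3 February – 1 November), so Halove is on daylight time, UTC−00:30.
22:15 UTC − 0h30m = 21:45 local.

21:45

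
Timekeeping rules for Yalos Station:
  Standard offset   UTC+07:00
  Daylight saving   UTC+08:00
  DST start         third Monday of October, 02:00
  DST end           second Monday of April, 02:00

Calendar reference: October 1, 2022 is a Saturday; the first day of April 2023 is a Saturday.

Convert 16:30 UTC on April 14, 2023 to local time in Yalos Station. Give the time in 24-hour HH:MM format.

1 October 2022 is a Saturday, so the first Monday is October 3 and the third is October 17.
1 April 2023 is a Saturday, so the first Monday is April 3 and the second is April 10.
At the standard offset (UTC+07:00), 16:30 UTC + 7h = 23:30 Yalos Station standard time.
The standard-time date in Yalos Station, April 14, 2023, is outside the daylight-saving period (17 October 2022 – 10 April 2023), so Yalos Station is on standard time, UTC+07:00.
16:30 UTC + 7h = 23:30 local.

23:30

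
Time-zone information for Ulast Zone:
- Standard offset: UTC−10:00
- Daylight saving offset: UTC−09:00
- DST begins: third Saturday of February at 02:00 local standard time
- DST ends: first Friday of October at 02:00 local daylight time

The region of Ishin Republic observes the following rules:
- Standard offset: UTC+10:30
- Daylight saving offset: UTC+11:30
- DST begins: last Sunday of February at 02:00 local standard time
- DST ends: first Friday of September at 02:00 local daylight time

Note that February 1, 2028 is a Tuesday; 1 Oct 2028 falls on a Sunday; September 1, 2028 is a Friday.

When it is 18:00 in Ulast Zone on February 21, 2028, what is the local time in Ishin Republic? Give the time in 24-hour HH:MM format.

1 February 2028 is a Tuesday, so the first Saturday is February 5 and the third is February 19.
1 October 2028 is a Sunday, so the first Friday is October 6.
Daylight saving runs 19 February – 6 October; February 21, 2028 is inside that window, so Ulast Zone is at UTC−09:00.
18:00 Ulast Zone + 9h = 03:00 UTC (rolling into the next day, 22 February 2028).
1 February 2028 is a Tuesday, so Sundays fall on 6, 13, 20, 27; the last is February 27.
1 September 2028 is a Friday, so the first Friday is September 1.
At the standard offset (UTC+10:30), 03:00 UTC + 10h30m = 13:30 Ishin Republic standard time.
Daylight saving runs 27 February – 1 September; the standard-time date in Ishin Republic, February 22, 2028, is outside that window, so Ishin Republic is on standard time at UTC+10:30.
03:00 UTC + 10h30m = 13:30 Ishin Republic.

13:30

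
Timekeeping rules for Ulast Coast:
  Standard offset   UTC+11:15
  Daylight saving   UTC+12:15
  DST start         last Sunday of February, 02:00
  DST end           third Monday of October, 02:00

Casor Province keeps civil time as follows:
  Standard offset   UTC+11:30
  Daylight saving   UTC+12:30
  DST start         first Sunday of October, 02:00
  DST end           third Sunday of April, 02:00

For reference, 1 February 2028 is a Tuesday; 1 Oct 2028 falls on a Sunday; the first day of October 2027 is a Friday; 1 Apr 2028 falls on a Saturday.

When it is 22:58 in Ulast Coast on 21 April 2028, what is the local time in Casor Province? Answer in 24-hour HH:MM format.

1 February 2028 is a Tuesday, so Sundays fall on 6, 13, 20, 27; the last is February 27.
1 October 2028 is a Sunday, so the first Monday is October 2 and the third is October 16.
Daylight saving runs 27 February – 16 October; 21 April 2028 is inside that window, so Ulast Coast is at UTC+12:15.
22:58 Ulast Coast − 12h15m = 10:43 UTC.
1 October 2027 is a Friday, so the first Sunday is October 3.
1 April 2028 is a Saturday, so the first Sunday is April 2 and the third is April 16.
At the standard offset (UTC+11:30), 10:43 UTC + 11h30m = 22:13 Casor Province standard time.
The standard-time date in Casor Province, 21 April 2028, does not fall between 3 October 2027 and 16 April 2028, so daylight saving is not in effect and Casor Province is at UTC+11:30.
10:43 UTC + 11h30m = 22:13 Casor Province.

22:13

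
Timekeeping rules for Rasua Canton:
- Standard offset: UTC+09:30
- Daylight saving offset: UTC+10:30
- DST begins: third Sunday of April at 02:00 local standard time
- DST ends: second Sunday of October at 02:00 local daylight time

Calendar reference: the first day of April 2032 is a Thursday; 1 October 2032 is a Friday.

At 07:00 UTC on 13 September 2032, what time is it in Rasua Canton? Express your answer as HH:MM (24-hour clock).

17:30

1 April 2032 is a Thursday, so the first Sunday is April 4 and the third is April 18.
1 October 2032 is a Friday, so the first Sunday is October 3 and the second is October 10.
At the standard offset (UTC+09:30), 07:00 UTC + 9h30m = 16:30 Rasua Canton standard time.
The standard-time date in Rasua Canton, 13 September 2032, lies within the daylight-saving period (18 April – 10 October), so Rasua Canton is on daylight time, UTC+10:30.
07:00 UTC + 10h30m = 17:30 local.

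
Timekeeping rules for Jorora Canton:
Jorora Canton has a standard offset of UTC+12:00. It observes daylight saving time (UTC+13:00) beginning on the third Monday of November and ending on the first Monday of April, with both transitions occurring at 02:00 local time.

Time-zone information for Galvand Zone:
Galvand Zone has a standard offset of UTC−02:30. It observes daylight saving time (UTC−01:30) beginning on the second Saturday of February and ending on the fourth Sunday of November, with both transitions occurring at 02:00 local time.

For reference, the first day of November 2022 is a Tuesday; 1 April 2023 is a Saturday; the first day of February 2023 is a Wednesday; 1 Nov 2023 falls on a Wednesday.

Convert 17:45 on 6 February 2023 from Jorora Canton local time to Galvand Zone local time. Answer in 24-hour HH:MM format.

1 November 2022 is a Tuesday, so the first Monday is November 7 and the third is November 21.
1 April 2023 is a Saturday, so the first Monday is April 3.
Daylight saving runs 21 November 2022 – 3 April 2023; 6 February 2023 is inside that window, so Jorora Canton is at UTC+13:00.
17:45 Jorora Canton − 13h = 04:45 UTC.
1 February 2023 is a Wednesday, so the first Saturday is February 4 and the second is February 11.
1 November 2023 is a Wednesday, so the first Sunday is November 5 and the fourth is November 26.
At the standard offset (UTC−02:30), 04:45 UTC − 2h30m = 02:15 Galvand Zone standard time.
Daylight saving runs 11 February – 26 November; the standard-time date in Galvand Zone, 6 February 2023, is outside that window, so Galvand Zone is on standard time at UTC−02:30.
04:45 UTC − 2h30m = 02:15 Galvand Zone.

02:15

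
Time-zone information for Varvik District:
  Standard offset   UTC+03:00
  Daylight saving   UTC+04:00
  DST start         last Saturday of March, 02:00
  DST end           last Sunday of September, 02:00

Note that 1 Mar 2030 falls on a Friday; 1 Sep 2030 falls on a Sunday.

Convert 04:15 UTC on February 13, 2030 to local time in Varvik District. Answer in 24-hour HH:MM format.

1 March 2030 is a Friday, so Saturdays fall on 2, 9, 16, 23, 30; the last is March 30.
1 September 2030 is a Sunday, so Sundays fall on 1, 8, 15, 22, 29; the last is September 29.
At the standard offset (UTC+03:00), 04:15 UTC + 3h = 07:15 Varvik District standard time.
The standard-time date in Varvik District, February 13, 2030, is outside the daylight-saving period (30 March – 29 September), so Varvik District is on standard time, UTC+03:00.
04:15 UTC + 3h = 07:15 local.

07:15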